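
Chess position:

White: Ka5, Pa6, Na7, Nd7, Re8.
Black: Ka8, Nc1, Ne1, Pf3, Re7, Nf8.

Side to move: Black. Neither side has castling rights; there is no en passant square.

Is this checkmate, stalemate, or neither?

neither

Black to move; black king on a8.
In check: yes, from the white rook on e8.
Legal moves for Black: Kxa7, Rxe8.
Black is in check but has 2 legal moves → neither.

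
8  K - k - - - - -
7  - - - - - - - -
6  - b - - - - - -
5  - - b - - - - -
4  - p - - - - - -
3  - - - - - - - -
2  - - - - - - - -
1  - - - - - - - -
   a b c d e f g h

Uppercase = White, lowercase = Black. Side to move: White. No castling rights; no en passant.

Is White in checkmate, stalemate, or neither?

stalemate

White to move; white king on a8.
In check: no.
King squares — a7: attacked by Bb6; b7: attacked by Kc8; b8: attacked by Kc8.
Legal moves for White: none.
Not in check and no legal moves → stalemate.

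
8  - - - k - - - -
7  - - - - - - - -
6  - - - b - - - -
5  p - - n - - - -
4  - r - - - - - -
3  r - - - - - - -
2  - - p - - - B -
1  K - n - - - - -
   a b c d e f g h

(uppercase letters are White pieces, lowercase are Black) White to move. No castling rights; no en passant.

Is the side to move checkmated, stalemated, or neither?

White to move; white king on a1.
In check: yes, from the black rook on a3.
King squares — b1: attacked by Pc2; a2: attacked by Nc1; b2: attacked by Rb4.
Legal moves for White: none.
In check with no legal moves → checkmate.

checkmate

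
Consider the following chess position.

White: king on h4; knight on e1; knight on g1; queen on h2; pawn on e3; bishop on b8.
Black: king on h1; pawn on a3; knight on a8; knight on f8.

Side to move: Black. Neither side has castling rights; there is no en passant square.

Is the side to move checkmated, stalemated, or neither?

Black to move; black king on h1.
In check: yes, from the white queen on h2.
King squares — g1: attacked by Qh2; g2: attacked by Ne1; h2: attacked by Bb8.
Legal moves for Black: none.
In check with no legal moves → checkmate.

checkmate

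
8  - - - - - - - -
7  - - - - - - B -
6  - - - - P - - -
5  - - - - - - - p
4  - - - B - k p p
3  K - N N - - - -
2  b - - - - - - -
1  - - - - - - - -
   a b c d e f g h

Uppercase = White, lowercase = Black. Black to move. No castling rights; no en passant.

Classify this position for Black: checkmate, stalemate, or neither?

neither

Black to move; black king on f4.
In check: yes, from the white knight on d3.
King squares — e3: attacked by Bd4; f3: available; g3: available; e4: attacked by Nc3; g4: own pawn; e5: attacked by Nd3; f5: available; g5: available.
Legal moves for Black: Kg5, Kf5, Kg3, Kf3.
Black is in check but has 4 legal moves → neither.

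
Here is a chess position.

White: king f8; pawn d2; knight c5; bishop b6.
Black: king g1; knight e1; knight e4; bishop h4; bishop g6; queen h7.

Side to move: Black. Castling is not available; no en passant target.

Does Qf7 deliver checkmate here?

yes

After Qf7: white king on f8; in check: yes, from the black queen on f7.
King squares — e7: attacked by Bh4; f7: attacked by Bg6; g7: attacked by Qf7; e8: attacked by Qf7; g8: attacked by Qf7.
White has no legal moves → checkmate.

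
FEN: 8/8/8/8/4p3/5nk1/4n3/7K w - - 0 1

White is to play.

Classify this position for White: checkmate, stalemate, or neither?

stalemate

White to move; white king on h1.
In check: no.
King squares — g1: attacked by Ne2; g2: attacked by Kg3; h2: attacked by Nf3.
Legal moves for White: none.
Not in check and no legal moves → stalemate.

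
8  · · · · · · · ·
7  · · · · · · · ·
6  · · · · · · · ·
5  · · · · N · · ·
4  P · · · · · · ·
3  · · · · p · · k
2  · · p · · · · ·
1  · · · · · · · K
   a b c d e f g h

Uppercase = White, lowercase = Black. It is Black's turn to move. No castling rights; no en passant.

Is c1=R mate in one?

After c1=R: white king on h1; in check: yes, from the black rook on c1.
King squares — g1: attacked by Rc1; g2: attacked by Kh3; h2: attacked by Kh3.
White has no legal moves → checkmate.

yes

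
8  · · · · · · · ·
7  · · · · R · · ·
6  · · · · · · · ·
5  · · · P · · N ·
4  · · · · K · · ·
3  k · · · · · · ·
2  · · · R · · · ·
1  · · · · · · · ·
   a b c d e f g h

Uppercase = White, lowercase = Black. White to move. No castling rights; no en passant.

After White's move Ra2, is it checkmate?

After Ra2: black king on a3; in check: yes, from the white rook on a2.
Black has 3 legal replies: Kb4, Kb3, Kxa2.
In check but a legal move exists → not checkmate.

no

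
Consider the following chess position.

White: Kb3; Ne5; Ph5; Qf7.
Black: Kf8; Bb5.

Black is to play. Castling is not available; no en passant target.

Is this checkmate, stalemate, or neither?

checkmate

Black to move; black king on f8.
In check: yes, from the white queen on f7.
King squares — e7: attacked by Qf7; f7: attacked by Ne5; g7: attacked by Qf7; e8: attacked by Qf7; g8: attacked by Qf7.
Legal moves for Black: none.
In check with no legal moves → checkmate.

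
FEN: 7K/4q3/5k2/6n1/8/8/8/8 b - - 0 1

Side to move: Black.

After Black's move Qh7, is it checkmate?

yes

After Qh7: white king on h8; in check: yes, from the black queen on h7.
King squares — g7: attacked by Kf6; h7: attacked by Ng5; g8: attacked by Qh7.
White has no legal moves → checkmate.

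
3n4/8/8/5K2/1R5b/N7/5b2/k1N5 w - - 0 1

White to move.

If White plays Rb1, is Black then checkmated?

After Rb1: black king on a1; in check: yes, from the white rook on b1.
King squares — b1: attacked by Na3; a2: attacked by Nc1; b2: attacked by Rb1.
Black has no legal moves → checkmate.

yes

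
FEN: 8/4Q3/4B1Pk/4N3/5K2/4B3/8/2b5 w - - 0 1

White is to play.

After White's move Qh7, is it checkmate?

After Qh7: black king on h6; in check: yes, from the white queen on h7.
King squares — g5: attacked by Kf4; h5: attacked by Qh7; g6: attacked by Ne5; g7: attacked by Qh7; h7: attacked by Pg6.
Black has no legal moves → checkmate.

yes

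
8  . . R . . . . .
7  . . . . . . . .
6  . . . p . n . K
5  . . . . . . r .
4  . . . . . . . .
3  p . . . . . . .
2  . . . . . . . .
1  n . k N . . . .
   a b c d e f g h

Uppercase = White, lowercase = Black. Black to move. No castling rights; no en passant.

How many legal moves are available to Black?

Black to move; king on c1.
In check: yes, from the white rook on c8.
Legal moves: Kd2, Kxd1, Kb1, Rc5, Nc2.
Count: 5.

5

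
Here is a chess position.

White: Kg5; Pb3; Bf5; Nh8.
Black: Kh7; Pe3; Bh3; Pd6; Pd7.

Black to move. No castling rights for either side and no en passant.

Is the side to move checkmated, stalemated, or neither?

neither

Black to move; black king on h7.
In check: yes, from the white bishop on f5.
King squares — g6: attacked by Bf5; h6: attacked by Kg5; g7: available; g8: available; h8: available.
Legal moves for Black: Kxh8, Kg8, Kg7, Bxf5.
Black is in check but has 4 legal moves → neither.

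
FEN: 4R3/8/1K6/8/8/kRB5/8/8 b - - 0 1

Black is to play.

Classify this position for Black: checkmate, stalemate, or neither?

Black to move; black king on a3.
In check: yes, from the white rook on b3.
King squares — a2: available; b2: attacked by Rb3; b3: available; a4: available; b4: attacked by Rb3.
Legal moves for Black: Ka4, Kxb3, Ka2.
Black is in check but has 3 legal moves → neither.

neither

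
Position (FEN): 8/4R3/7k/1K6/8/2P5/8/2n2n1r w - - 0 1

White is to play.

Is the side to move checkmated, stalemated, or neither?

White to move; white king on b5.
In check: no.
Legal moves for White include: Re8, Rh7+, Rg7, Rf7, Rd7, Rc7, Rb7, Ra7, Re6+, Re5, Re4, Re3, Re2, Re1, Kc6, Kb6, Ka6, Kc5, ... (list truncated; more exist).
White has legal moves and is not in check → neither.

neither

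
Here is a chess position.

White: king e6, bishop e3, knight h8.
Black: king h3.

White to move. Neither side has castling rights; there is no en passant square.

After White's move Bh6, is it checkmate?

no

After Bh6: black king on h3; in check: no.
Black is not in check, so this cannot be checkmate.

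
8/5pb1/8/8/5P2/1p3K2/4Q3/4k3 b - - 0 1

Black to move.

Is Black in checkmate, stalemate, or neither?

Black to move; black king on e1.
In check: yes, from the white queen on e2.
King squares — d1: attacked by Qe2; f1: attacked by Qe2; d2: attacked by Qe2; e2: attacked by Kf3; f2: attacked by Qe2.
Legal moves for Black: none.
In check with no legal moves → checkmate.

checkmate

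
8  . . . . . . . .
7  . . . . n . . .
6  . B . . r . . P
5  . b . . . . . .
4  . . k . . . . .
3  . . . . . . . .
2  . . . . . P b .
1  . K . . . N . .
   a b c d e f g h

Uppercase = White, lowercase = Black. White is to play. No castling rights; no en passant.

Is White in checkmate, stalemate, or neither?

neither

White to move; white king on b1.
In check: no.
Legal moves for White include: Bd8, Bc7, Ba7, Bc5, Ba5, Bd4, Be3, Ng3, Ne3+, Nh2, Nd2+, Kc2, Kb2, Ka2, Kc1, Ka1, h7, f3, ... (list truncated; more exist).
White has legal moves and is not in check → neither.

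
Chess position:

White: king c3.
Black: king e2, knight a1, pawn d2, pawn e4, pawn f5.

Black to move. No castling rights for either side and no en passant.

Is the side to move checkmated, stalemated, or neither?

neither

Black to move; black king on e2.
In check: no.
Legal moves for Black: Kf3, Ke3, Kf2, Kf1, Ke1, Kd1, Nb3, Nc2, f4, e3, d1=Q, d1=R, d1=B, d1=N+.
Black has 14 legal moves and is not in check → neither.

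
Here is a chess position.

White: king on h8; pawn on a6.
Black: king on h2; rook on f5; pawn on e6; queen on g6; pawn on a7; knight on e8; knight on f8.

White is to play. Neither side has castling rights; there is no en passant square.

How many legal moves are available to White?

0

White to move; king on h8.
In check: no.
Legal moves: none.
Count: 0.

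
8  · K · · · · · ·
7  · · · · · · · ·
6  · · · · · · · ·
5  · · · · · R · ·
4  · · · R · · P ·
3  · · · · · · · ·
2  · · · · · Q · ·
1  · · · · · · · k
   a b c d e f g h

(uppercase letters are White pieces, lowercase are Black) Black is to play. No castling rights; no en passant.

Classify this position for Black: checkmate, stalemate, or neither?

Black to move; black king on h1.
In check: no.
King squares — g1: attacked by Qf2; g2: attacked by Qf2; h2: attacked by Qf2.
Legal moves for Black: none.
Not in check and no legal moves → stalemate.

stalemate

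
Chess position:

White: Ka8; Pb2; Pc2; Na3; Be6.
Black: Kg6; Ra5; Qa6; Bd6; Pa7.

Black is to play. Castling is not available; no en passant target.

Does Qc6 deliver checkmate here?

yes

After Qc6: white king on a8; in check: yes, from the black queen on c6.
King squares — a7: attacked by Ra5; b7: attacked by Qc6; b8: attacked by Bd6.
White has no legal moves → checkmate.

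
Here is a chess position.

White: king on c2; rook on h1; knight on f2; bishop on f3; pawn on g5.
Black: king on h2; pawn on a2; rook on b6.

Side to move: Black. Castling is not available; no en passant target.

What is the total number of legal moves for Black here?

Black to move; king on h2.
In check: yes, from the white rook on h1.
Legal moves: Kg3.
Count: 1.

1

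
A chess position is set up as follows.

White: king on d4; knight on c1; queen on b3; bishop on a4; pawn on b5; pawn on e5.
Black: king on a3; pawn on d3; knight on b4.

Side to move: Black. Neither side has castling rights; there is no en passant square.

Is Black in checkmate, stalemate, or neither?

checkmate

Black to move; black king on a3.
In check: yes, from the white queen on b3.
King squares — a2: attacked by Nc1; b2: attacked by Qb3; b3: attacked by Nc1; a4: attacked by Qb3; b4: own knight.
Legal moves for Black: none.
In check with no legal moves → checkmate.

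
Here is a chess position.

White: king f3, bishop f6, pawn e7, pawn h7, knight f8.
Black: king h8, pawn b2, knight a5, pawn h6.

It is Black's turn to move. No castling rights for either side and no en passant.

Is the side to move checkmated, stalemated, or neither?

checkmate

Black to move; black king on h8.
In check: yes, from the white bishop on f6.
King squares — g7: attacked by Bf6; h7: attacked by Nf8; g8: attacked by Ph7.
Legal moves for Black: none.
In check with no legal moves → checkmate.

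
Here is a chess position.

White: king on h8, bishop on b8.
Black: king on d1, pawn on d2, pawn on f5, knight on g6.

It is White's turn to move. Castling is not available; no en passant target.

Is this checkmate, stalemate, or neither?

White to move; white king on h8.
In check: yes, from the black knight on g6.
King squares — g7: available; h7: available; g8: available.
Legal moves for White: Kg8, Kh7, Kg7.
White is in check but has 3 legal moves → neither.

neither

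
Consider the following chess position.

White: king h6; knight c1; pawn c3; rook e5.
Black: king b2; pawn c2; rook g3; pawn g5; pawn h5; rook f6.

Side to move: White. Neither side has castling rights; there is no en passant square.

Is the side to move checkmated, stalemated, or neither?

neither

White to move; white king on h6.
In check: yes, from the black rook on f6.
King squares — g5: attacked by Rg3; h5: available; g6: attacked by Rf6; g7: available; h7: available.
Legal moves for White: Kh7, Kg7, Kxh5.
White is in check but has 3 legal moves → neither.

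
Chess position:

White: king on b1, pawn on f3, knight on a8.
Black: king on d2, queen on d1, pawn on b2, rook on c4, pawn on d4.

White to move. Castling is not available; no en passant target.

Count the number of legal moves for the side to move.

2

White to move; king on b1.
In check: yes, from the black queen on d1.
Legal moves: Kxb2, Ka2.
Count: 2.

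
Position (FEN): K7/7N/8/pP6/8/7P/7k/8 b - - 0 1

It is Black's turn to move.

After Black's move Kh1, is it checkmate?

After Kh1: white king on a8; in check: no.
White is not in check, so this cannot be checkmate.

no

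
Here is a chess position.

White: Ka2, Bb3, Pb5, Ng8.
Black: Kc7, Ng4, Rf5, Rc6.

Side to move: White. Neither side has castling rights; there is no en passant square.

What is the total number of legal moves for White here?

16

White to move; king on a2.
In check: no.
Legal moves: Ne7, Nh6, Nf6, Bf7, Be6, Bd5, Bc4, Ba4, Bc2, Bd1, Ka3, Kb2, Kb1, Ka1, bxc6, b6+.
Count: 16.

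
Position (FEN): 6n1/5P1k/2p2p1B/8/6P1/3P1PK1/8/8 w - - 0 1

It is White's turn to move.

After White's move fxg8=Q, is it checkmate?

no

After fxg8=Q: black king on h7; in check: yes, from the white queen on g8.
Black has 2 legal replies: Kxg8, Kxh6.
In check but a legal move exists → not checkmate.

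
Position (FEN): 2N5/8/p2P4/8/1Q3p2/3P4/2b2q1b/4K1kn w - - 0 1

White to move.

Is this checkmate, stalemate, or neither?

checkmate

White to move; white king on e1.
In check: yes, from the black queen on f2.
King squares — d1: attacked by Bc2; f1: attacked by Kg1; d2: attacked by Qf2; e2: attacked by Qf2; f2: attacked by Kg1.
Legal moves for White: none.
In check with no legal moves → checkmate.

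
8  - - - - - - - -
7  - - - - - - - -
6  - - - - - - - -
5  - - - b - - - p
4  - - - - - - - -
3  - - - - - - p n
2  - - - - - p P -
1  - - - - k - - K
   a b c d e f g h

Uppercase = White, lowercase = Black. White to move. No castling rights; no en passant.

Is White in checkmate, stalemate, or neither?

White to move; white king on h1.
In check: no.
King squares — g1: attacked by Pf2; g2: own pawn; h2: attacked by Pg3.
Legal moves for White: none.
Not in check and no legal moves → stalemate.

stalemate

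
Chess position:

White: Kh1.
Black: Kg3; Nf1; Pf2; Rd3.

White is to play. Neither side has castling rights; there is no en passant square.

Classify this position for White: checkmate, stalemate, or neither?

stalemate

White to move; white king on h1.
In check: no.
King squares — g1: attacked by Pf2; g2: attacked by Kg3; h2: attacked by Nf1.
Legal moves for White: none.
Not in check and no legal moves → stalemate.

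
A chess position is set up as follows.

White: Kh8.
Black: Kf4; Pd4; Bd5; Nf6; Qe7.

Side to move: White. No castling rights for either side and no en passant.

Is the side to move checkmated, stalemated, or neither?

stalemate

White to move; white king on h8.
In check: no.
King squares — g7: attacked by Qe7; h7: attacked by Nf6; g8: attacked by Bd5.
Legal moves for White: none.
Not in check and no legal moves → stalemate.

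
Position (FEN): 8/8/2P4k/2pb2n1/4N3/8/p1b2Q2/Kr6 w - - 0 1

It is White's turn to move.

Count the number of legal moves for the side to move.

White to move; king on a1.
In check: yes, from the black rook on b1.
Legal moves: none.
Count: 0.

0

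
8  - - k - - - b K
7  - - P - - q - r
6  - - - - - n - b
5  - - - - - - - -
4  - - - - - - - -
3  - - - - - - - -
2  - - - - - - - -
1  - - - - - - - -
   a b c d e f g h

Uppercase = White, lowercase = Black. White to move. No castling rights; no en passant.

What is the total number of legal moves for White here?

White to move; king on h8.
In check: yes, from the black rook on h7.
Legal moves: none.
Count: 0.

0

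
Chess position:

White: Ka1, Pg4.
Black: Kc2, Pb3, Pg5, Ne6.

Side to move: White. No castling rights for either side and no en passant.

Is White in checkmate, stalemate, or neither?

stalemate

White to move; white king on a1.
In check: no.
King squares — b1: attacked by Kc2; a2: attacked by Pb3; b2: attacked by Kc2.
Legal moves for White: none.
Not in check and no legal moves → stalemate.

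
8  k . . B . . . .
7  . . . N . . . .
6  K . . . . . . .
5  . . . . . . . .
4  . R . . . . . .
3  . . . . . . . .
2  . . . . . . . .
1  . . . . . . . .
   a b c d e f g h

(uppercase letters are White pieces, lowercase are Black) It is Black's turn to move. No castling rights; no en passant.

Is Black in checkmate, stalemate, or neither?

stalemate

Black to move; black king on a8.
In check: no.
King squares — a7: attacked by Ka6; b7: attacked by Rb4; b8: attacked by Rb4.
Legal moves for Black: none.
Not in check and no legal moves → stalemate.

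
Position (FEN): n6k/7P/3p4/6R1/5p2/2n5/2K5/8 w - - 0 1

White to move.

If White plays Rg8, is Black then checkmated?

After Rg8: black king on h8; in check: yes, from the white rook on g8.
Black has 1 legal reply: Kxh7.
In check but a legal move exists → not checkmate.

no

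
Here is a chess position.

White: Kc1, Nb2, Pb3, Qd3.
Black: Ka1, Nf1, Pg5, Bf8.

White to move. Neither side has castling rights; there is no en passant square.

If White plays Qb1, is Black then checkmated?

yes

After Qb1: black king on a1; in check: yes, from the white queen on b1.
King squares — b1: attacked by Kc1; a2: attacked by Qb1; b2: attacked by Qb1.
Black has no legal moves → checkmate.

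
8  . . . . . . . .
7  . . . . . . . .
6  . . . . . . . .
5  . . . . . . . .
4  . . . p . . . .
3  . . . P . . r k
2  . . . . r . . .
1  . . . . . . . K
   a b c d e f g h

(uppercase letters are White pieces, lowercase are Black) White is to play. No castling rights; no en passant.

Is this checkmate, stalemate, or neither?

White to move; white king on h1.
In check: no.
King squares — g1: attacked by Rg3; g2: attacked by Re2; h2: attacked by Re2.
Legal moves for White: none.
Not in check and no legal moves → stalemate.

stalemate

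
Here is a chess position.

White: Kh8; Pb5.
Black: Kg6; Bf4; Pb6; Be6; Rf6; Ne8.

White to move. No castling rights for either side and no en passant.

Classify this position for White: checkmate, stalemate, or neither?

stalemate

White to move; white king on h8.
In check: no.
King squares — g7: attacked by Kg6; h7: attacked by Kg6; g8: attacked by Be6.
Legal moves for White: none.
Not in check and no legal moves → stalemate.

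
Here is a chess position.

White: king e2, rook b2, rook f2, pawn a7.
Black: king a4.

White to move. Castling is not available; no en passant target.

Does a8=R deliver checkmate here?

After a8=R: black king on a4; in check: yes, from the white rook on a8.
King squares — a3: attacked by Ra8; b3: attacked by Rb2; b4: attacked by Rb2; a5: attacked by Ra8; b5: attacked by Rb2.
Black has no legal moves → checkmate.

yes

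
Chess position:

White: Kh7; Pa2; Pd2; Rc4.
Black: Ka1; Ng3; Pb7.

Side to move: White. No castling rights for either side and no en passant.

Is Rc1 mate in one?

no

After Rc1: black king on a1; in check: yes, from the white rook on c1.
Black has 2 legal replies: Kb2, Kxa2.
In check but a legal move exists → not checkmate.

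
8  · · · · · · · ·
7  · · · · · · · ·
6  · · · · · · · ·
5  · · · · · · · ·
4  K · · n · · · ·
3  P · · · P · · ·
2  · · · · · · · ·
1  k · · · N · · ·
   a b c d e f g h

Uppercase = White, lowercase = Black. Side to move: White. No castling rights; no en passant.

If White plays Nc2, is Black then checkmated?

After Nc2: black king on a1; in check: yes, from the white knight on c2.
Black has 4 legal replies: Kb2, Ka2, Kb1, Nxc2.
In check but a legal move exists → not checkmate.

no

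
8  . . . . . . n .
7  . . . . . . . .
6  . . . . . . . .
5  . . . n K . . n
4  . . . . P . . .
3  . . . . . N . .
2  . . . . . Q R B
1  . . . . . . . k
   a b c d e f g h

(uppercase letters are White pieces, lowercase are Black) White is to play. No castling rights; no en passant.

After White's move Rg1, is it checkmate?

yes

After Rg1: black king on h1; in check: yes, from the white rook on g1.
King squares — g1: attacked by Qf2; g2: attacked by Rg1; h2: attacked by Qf2.
Black has no legal moves → checkmate.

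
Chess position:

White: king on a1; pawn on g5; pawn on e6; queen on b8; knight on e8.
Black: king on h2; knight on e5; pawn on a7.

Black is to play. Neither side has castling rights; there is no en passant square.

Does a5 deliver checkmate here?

After a5: white king on a1; in check: no.
White is not in check, so this cannot be checkmate.

no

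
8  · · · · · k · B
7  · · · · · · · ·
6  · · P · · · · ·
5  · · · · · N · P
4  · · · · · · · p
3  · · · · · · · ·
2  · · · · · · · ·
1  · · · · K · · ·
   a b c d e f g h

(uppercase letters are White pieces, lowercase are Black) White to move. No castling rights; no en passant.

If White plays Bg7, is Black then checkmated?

After Bg7: black king on f8; in check: yes, from the white bishop on g7.
Black has 3 legal replies: Kg8, Ke8, Kf7.
In check but a legal move exists → not checkmate.

no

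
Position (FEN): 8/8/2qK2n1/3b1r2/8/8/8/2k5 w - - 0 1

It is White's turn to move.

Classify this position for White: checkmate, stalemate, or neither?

checkmate

White to move; white king on d6.
In check: yes, from the black queen on c6.
King squares — c5: attacked by Qc6; d5: attacked by Rf5; e5: attacked by Rf5; c6: attacked by Bd5; e6: attacked by Bd5; c7: attacked by Qc6; d7: attacked by Qc6; e7: attacked by Ng6.
Legal moves for White: none.
In check with no legal moves → checkmate.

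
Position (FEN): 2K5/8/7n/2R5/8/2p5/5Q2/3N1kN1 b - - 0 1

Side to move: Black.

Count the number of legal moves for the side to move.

Black to move; king on f1.
In check: yes, from the white queen on f2.
Legal moves: none.
Count: 0.

0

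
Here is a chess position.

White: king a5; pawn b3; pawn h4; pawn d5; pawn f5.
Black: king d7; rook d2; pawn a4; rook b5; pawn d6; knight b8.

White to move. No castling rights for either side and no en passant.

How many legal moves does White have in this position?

2

White to move; king on a5.
In check: yes, from the black rook on b5.
Legal moves: Kxb5, Kxa4.
Count: 2.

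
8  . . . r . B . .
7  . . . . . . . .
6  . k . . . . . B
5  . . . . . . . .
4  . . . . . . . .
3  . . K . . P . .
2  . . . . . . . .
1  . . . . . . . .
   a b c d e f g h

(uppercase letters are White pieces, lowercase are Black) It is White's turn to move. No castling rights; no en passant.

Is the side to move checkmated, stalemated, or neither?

neither

White to move; white king on c3.
In check: no.
Legal moves for White: Bfg7, Be7, Bd6, Bc5+, Bb4, Ba3, Bhg7, Bg5, Bf4, Be3+, Bd2, Bc1, Kc4, Kb4, Kb3, Kc2, Kb2, f4.
White has 18 legal moves and is not in check → neither.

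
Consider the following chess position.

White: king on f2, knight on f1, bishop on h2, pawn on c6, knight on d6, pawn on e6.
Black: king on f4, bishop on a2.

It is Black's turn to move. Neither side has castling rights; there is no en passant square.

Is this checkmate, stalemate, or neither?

neither

Black to move; black king on f4.
In check: yes, from the white bishop on h2.
King squares — e3: attacked by Nf1; f3: attacked by Kf2; g3: attacked by Nf1; e4: attacked by Nd6; g4: available; e5: attacked by Bh2; f5: attacked by Nd6; g5: available.
Legal moves for Black: Kg5, Kg4.
Black is in check but has 2 legal moves → neither.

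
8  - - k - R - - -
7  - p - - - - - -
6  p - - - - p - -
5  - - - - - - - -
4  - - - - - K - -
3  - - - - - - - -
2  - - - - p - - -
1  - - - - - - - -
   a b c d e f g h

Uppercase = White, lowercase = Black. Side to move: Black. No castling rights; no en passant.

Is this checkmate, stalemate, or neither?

neither

Black to move; black king on c8.
In check: yes, from the white rook on e8.
King squares — b7: own pawn; c7: available; d7: available; b8: attacked by Re8; d8: attacked by Re8.
Legal moves for Black: Kd7, Kc7.
Black is in check but has 2 legal moves → neither.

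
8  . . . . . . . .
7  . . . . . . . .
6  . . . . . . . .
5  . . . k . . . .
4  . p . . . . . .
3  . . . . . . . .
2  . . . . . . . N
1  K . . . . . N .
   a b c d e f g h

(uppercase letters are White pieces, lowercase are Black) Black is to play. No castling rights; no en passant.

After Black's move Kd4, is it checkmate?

After Kd4: white king on a1; in check: no.
White is not in check, so this cannot be checkmate.

no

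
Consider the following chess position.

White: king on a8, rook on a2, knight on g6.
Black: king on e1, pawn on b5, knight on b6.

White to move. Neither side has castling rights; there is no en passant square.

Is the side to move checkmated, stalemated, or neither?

White to move; white king on a8.
In check: yes, from the black knight on b6.
Legal moves for White: Kb8, Kb7, Ka7.
White is in check but has 3 legal moves → neither.

neither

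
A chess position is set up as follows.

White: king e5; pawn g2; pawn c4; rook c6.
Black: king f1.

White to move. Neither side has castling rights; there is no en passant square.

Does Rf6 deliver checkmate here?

no

After Rf6: black king on f1; in check: yes, from the white rook on f6.
Black has 4 legal replies: Kxg2, Ke2, Kg1, Ke1.
In check but a legal move exists → not checkmate.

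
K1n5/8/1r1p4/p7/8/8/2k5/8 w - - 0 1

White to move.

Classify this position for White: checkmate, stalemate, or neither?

White to move; white king on a8.
In check: no.
King squares — a7: attacked by Nc8; b7: attacked by Rb6; b8: attacked by Rb6.
Legal moves for White: none.
Not in check and no legal moves → stalemate.

stalemate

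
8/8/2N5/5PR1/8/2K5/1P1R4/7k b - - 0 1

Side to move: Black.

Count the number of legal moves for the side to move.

0

Black to move; king on h1.
In check: no.
Legal moves: none.
Count: 0.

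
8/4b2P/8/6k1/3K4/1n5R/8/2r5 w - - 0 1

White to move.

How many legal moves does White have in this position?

6

White to move; king on d4.
In check: yes, from the black knight on b3.
Legal moves: Ke5, Kd5, Ke4, Ke3, Kd3, Rxb3.
Count: 6.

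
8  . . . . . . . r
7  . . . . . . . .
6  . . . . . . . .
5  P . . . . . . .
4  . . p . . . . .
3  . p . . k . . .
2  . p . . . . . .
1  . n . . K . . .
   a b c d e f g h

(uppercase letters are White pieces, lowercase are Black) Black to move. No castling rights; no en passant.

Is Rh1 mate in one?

yes

After Rh1: white king on e1; in check: yes, from the black rook on h1.
King squares — d1: attacked by Rh1; f1: attacked by Rh1; d2: attacked by Nb1; e2: attacked by Ke3; f2: attacked by Ke3.
White has no legal moves → checkmate.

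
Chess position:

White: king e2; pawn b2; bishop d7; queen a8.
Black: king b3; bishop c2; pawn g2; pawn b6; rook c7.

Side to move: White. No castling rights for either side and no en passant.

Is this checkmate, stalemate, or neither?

White to move; white king on e2.
In check: no.
Legal moves for White include: Qh8, Qg8+, Qf8, Qe8, Qd8, Qc8, Qb8, Qb7, Qa7, Qc6, Qa6, Qd5+, Qa5, Qe4, Qa4+, Qf3+, Qa3+, Qxg2, ... (list truncated; more exist).
White has legal moves and is not in check → neither.

neither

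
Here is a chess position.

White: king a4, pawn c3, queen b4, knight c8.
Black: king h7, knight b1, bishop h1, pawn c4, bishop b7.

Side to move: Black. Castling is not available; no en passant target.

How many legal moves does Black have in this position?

Black to move; king on h7.
In check: no.
Legal moves: Kh8, Kg8, Kg7, Kh6, Kg6, Bxc8, Ba8, Bbc6+, Ba6, Bbd5, Bbe4, Bbf3, Bbg2, Bhc6+, Bhd5, Bhe4, Bhf3, Bhg2, Nxc3+, Na3, Nd2.
Count: 21.

21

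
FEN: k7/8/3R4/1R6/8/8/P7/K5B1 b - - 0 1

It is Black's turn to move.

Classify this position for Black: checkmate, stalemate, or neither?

stalemate

Black to move; black king on a8.
In check: no.
King squares — a7: attacked by Bg1; b7: attacked by Rb5; b8: attacked by Rb5.
Legal moves for Black: none.
Not in check and no legal moves → stalemate.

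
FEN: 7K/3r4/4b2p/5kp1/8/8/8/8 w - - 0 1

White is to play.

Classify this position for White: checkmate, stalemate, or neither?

White to move; white king on h8.
In check: no.
King squares — g7: attacked by Rd7; h7: attacked by Rd7; g8: attacked by Be6.
Legal moves for White: none.
Not in check and no legal moves → stalemate.

stalemate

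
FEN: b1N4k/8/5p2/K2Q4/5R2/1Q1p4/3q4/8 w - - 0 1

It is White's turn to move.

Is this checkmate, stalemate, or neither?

White to move; white king on a5.
In check: yes, from the black queen on d2.
Legal moves for White: Kb6, Ka6, Kb5, Ka4, Rb4, Qb4, Qc3.
White is in check but has 7 legal moves → neither.

neither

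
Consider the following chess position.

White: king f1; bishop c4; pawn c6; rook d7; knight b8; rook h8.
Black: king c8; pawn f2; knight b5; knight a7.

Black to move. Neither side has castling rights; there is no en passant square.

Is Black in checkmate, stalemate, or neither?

Black to move; black king on c8.
In check: yes, from the white rook on h8.
King squares — b7: attacked by Pc6; c7: attacked by Rd7; d7: attacked by Pc6; b8: attacked by Rh8; d8: attacked by Rd7.
Legal moves for Black: none.
In check with no legal moves → checkmate.

checkmate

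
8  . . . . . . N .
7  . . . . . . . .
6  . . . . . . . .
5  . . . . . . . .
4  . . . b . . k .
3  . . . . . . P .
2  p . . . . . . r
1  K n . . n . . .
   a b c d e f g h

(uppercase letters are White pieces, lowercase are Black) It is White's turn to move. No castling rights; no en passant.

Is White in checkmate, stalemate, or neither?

checkmate

White to move; white king on a1.
In check: yes, from the black bishop on d4.
King squares — b1: attacked by Pa2; a2: attacked by Rh2; b2: attacked by Rh2.
Legal moves for White: none.
In check with no legal moves → checkmate.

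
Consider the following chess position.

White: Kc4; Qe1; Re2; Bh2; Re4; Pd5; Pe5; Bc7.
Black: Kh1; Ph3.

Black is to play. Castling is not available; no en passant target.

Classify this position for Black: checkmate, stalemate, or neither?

checkmate

Black to move; black king on h1.
In check: yes, from the white queen on e1.
King squares — g1: attacked by Qe1; g2: attacked by Re2; h2: attacked by Re2.
Legal moves for Black: none.
In check with no legal moves → checkmate.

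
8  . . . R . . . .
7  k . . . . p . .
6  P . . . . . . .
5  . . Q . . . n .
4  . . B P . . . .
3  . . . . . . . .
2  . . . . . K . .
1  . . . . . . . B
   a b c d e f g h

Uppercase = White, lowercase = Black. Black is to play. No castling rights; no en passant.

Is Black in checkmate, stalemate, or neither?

Black to move; black king on a7.
In check: yes, from the white queen on c5.
King squares — a6: attacked by Bc4; b6: attacked by Qc5; b7: attacked by Bh1; a8: attacked by Bh1; b8: attacked by Rd8.
Legal moves for Black: none.
In check with no legal moves → checkmate.

checkmate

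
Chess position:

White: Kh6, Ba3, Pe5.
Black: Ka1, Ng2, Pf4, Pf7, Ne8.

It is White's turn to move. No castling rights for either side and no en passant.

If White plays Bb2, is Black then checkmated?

After Bb2: black king on a1; in check: yes, from the white bishop on b2.
Black has 3 legal replies: Kxb2, Ka2, Kb1.
In check but a legal move exists → not checkmate.

no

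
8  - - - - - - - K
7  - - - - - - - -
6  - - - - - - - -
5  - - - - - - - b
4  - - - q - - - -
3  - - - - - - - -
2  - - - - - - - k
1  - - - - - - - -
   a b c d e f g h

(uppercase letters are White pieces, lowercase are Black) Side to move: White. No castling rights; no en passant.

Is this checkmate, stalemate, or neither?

neither

White to move; white king on h8.
In check: yes, from the black queen on d4.
Legal moves for White: Kg8, Kh7.
White is in check but has 2 legal moves → neither.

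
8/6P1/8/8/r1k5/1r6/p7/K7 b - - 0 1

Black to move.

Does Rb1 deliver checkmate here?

yes

After Rb1: white king on a1; in check: yes, from the black rook on b1.
King squares — b1: attacked by Pa2; a2: attacked by Ra4; b2: attacked by Rb1.
White has no legal moves → checkmate.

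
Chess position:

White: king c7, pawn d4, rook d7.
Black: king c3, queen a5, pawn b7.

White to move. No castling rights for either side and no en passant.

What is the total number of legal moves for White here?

4

White to move; king on c7.
In check: yes, from the black queen on a5.
Legal moves: Kc8, Kb8, Kxb7, Kd6.
Count: 4.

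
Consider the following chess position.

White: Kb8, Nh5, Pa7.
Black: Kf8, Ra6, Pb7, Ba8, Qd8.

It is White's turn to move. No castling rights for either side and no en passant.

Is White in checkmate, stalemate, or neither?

White to move; white king on b8.
In check: yes, from the black queen on d8.
King squares — a7: own pawn; b7: attacked by Ba8; c7: attacked by Qd8; a8: attacked by Qd8; c8: attacked by Qd8.
Legal moves for White: none.
In check with no legal moves → checkmate.

checkmate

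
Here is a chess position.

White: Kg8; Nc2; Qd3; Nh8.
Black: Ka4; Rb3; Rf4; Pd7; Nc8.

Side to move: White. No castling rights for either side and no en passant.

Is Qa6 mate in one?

yes

After Qa6: black king on a4; in check: yes, from the white queen on a6.
King squares — a3: attacked by Nc2; b3: own rook; b4: attacked by Nc2; a5: attacked by Qa6; b5: attacked by Qa6.
Black has no legal moves → checkmate.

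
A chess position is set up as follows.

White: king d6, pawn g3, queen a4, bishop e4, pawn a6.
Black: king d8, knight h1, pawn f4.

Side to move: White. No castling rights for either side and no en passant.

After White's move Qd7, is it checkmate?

yes

After Qd7: black king on d8; in check: yes, from the white queen on d7.
King squares — c7: attacked by Kd6; d7: attacked by Kd6; e7: attacked by Kd6; c8: attacked by Qd7; e8: attacked by Qd7.
Black has no legal moves → checkmate.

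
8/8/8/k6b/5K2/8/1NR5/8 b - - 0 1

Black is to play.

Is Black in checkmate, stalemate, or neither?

Black to move; black king on a5.
In check: no.
Legal moves for Black: Be8, Bf7, Bg6, Bg4, Bf3, Be2, Bd1, Kb6, Ka6, Kb5, Kb4.
Black has 11 legal moves and is not in check → neither.

neither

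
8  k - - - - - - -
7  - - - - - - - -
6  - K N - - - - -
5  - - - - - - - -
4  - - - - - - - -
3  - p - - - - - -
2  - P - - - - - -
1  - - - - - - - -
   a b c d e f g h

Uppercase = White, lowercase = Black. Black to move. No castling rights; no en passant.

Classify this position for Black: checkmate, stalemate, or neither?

Black to move; black king on a8.
In check: no.
King squares — a7: attacked by Kb6; b7: attacked by Kb6; b8: attacked by Nc6.
Legal moves for Black: none.
Not in check and no legal moves → stalemate.

stalemate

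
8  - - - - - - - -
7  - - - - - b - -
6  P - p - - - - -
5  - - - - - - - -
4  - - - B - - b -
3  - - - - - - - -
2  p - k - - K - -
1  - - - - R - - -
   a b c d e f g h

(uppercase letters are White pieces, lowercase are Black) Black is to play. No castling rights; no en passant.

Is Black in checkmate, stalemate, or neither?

Black to move; black king on c2.
In check: no.
Legal moves for Black include: Bg8, Be8, Bg6, Bfe6, Bfh5, Bd5, Bc4, Bb3, Bc8, Bd7, Bge6, Bgh5, Bf5, Bh3, Bf3, Be2, Bd1, Kd3, ... (list truncated; more exist).
Black has legal moves and is not in check → neither.

neither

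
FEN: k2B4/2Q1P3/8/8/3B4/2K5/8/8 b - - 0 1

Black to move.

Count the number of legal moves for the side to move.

Black to move; king on a8.
In check: no.
Legal moves: none.
Count: 0.

0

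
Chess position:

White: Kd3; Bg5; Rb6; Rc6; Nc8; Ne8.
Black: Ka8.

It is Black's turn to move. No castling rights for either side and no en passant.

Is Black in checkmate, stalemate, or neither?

stalemate

Black to move; black king on a8.
In check: no.
King squares — a7: attacked by Nc8; b7: attacked by Rb6; b8: attacked by Rb6.
Legal moves for Black: none.
Not in check and no legal moves → stalemate.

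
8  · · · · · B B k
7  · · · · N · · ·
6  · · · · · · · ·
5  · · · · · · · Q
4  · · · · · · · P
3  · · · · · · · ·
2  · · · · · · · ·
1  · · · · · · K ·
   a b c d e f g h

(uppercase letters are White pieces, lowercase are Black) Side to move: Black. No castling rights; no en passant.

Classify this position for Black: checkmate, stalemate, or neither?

Black to move; black king on h8.
In check: yes, from the white queen on h5.
King squares — g7: attacked by Bf8; h7: attacked by Qh5; g8: attacked by Ne7.
Legal moves for Black: none.
In check with no legal moves → checkmate.

checkmate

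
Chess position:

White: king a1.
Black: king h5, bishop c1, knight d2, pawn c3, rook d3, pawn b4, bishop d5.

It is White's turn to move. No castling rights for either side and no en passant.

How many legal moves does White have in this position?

White to move; king on a1.
In check: no.
Legal moves: none.
Count: 0.

0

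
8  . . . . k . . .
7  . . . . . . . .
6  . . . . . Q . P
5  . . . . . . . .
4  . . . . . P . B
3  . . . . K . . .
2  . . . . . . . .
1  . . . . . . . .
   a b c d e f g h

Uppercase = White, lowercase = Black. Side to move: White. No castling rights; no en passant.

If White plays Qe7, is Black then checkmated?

After Qe7: black king on e8; in check: yes, from the white queen on e7.
King squares — d7: attacked by Qe7; e7: attacked by Bh4; f7: attacked by Qe7; d8: attacked by Qe7; f8: attacked by Qe7.
Black has no legal moves → checkmate.

yes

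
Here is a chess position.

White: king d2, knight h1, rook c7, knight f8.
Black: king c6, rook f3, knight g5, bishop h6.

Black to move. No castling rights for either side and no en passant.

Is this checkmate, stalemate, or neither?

Black to move; black king on c6.
In check: yes, from the white rook on c7.
King squares — b5: available; c5: attacked by Rc7; d5: available; b6: available; d6: available; b7: attacked by Rc7; c7: available; d7: attacked by Rc7.
Legal moves for Black: Kxc7, Kd6, Kb6, Kd5, Kb5.
Black is in check but has 5 legal moves → neither.

neither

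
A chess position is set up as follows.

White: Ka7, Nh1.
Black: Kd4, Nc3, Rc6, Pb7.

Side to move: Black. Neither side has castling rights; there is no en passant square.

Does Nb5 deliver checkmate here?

no

After Nb5: white king on a7; in check: yes, from the black knight on b5.
White has 3 legal replies: Kb8, Ka8, Kxb7.
In check but a legal move exists → not checkmate.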